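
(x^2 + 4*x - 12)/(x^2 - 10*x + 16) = (x + 6)/(x - 8)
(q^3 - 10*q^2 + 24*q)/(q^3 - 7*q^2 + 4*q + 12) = q*(q - 4)/(q^2 - q - 2)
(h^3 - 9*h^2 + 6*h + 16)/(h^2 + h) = h - 10 + 16/h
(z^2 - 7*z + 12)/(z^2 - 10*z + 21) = (z - 4)/(z - 7)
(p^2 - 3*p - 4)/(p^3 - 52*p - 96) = (-p^2 + 3*p + 4)/(-p^3 + 52*p + 96)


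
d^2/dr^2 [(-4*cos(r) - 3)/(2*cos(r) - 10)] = 23*(cos(r)^2 + 5*cos(r) - 2)/(2*(cos(r) - 5)^3)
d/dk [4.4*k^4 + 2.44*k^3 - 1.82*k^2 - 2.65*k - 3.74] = 17.6*k^3 + 7.32*k^2 - 3.64*k - 2.65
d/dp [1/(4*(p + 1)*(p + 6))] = (-2*p - 7)/(4*(p^4 + 14*p^3 + 61*p^2 + 84*p + 36))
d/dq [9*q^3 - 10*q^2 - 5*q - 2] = 27*q^2 - 20*q - 5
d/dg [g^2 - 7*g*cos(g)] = 7*g*sin(g) + 2*g - 7*cos(g)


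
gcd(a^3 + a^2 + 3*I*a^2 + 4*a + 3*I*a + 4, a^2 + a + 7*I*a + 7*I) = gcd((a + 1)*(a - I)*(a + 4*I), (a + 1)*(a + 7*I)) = a + 1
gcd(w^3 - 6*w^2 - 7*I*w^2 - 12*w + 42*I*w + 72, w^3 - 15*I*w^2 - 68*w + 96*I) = w^2 - 7*I*w - 12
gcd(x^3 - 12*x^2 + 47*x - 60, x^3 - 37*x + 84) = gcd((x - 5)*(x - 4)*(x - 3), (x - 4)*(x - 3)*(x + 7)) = x^2 - 7*x + 12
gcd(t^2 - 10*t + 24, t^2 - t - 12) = t - 4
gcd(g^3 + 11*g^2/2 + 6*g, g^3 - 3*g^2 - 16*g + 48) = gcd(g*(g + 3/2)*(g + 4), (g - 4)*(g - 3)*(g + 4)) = g + 4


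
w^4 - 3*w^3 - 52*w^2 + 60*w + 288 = (w - 8)*(w - 3)*(w + 2)*(w + 6)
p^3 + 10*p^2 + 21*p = p*(p + 3)*(p + 7)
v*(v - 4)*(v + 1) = v^3 - 3*v^2 - 4*v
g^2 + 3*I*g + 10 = (g - 2*I)*(g + 5*I)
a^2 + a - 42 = (a - 6)*(a + 7)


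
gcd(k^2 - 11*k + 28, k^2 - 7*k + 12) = k - 4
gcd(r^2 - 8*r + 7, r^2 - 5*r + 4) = r - 1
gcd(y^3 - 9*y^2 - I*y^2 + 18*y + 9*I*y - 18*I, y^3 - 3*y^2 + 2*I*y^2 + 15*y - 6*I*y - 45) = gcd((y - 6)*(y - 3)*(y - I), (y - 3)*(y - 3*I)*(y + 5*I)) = y - 3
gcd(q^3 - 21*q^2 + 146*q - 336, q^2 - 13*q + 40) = q - 8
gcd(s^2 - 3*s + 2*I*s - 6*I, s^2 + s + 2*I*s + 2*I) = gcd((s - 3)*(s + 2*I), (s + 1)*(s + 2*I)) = s + 2*I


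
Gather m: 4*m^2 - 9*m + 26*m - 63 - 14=4*m^2 + 17*m - 77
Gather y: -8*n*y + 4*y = y*(4 - 8*n)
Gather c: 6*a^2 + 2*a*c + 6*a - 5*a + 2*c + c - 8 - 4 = 6*a^2 + a + c*(2*a + 3) - 12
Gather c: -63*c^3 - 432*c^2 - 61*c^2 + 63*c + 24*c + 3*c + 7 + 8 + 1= -63*c^3 - 493*c^2 + 90*c + 16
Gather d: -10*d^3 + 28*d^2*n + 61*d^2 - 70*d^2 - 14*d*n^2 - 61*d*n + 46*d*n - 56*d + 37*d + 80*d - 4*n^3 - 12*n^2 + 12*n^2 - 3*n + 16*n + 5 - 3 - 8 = -10*d^3 + d^2*(28*n - 9) + d*(-14*n^2 - 15*n + 61) - 4*n^3 + 13*n - 6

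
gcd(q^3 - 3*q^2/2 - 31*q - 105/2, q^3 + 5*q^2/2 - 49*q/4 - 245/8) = q + 5/2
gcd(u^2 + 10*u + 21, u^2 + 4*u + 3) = u + 3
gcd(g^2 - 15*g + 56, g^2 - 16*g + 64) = g - 8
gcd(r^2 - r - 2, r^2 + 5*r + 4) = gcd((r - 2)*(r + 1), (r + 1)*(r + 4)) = r + 1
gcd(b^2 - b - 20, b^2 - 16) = b + 4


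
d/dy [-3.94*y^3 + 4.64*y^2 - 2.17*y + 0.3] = -11.82*y^2 + 9.28*y - 2.17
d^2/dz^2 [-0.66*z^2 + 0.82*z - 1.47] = -1.32000000000000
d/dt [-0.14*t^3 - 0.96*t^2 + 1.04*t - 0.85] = -0.42*t^2 - 1.92*t + 1.04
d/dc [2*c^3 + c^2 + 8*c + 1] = 6*c^2 + 2*c + 8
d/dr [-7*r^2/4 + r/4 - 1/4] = 1/4 - 7*r/2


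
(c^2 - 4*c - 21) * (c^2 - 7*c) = c^4 - 11*c^3 + 7*c^2 + 147*c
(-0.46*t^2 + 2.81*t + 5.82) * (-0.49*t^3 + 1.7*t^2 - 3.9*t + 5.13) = 0.2254*t^5 - 2.1589*t^4 + 3.7192*t^3 - 3.4248*t^2 - 8.2827*t + 29.8566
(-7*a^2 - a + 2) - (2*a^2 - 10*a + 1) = -9*a^2 + 9*a + 1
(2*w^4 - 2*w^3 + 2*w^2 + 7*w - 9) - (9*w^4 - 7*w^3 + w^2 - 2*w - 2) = -7*w^4 + 5*w^3 + w^2 + 9*w - 7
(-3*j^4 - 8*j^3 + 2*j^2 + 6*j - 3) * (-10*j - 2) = 30*j^5 + 86*j^4 - 4*j^3 - 64*j^2 + 18*j + 6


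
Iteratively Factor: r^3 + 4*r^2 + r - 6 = (r + 2)*(r^2 + 2*r - 3) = (r + 2)*(r + 3)*(r - 1)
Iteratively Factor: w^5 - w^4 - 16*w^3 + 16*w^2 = (w - 4)*(w^4 + 3*w^3 - 4*w^2) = (w - 4)*(w - 1)*(w^3 + 4*w^2) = w*(w - 4)*(w - 1)*(w^2 + 4*w) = w*(w - 4)*(w - 1)*(w + 4)*(w)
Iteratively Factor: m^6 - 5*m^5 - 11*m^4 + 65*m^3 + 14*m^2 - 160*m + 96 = (m + 3)*(m^5 - 8*m^4 + 13*m^3 + 26*m^2 - 64*m + 32) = (m - 4)*(m + 3)*(m^4 - 4*m^3 - 3*m^2 + 14*m - 8) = (m - 4)*(m - 1)*(m + 3)*(m^3 - 3*m^2 - 6*m + 8) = (m - 4)*(m - 1)^2*(m + 3)*(m^2 - 2*m - 8) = (m - 4)*(m - 1)^2*(m + 2)*(m + 3)*(m - 4)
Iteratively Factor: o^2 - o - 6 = (o + 2)*(o - 3)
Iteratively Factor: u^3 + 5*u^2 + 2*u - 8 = (u - 1)*(u^2 + 6*u + 8) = (u - 1)*(u + 4)*(u + 2)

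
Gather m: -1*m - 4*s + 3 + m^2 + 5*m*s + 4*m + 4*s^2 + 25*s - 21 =m^2 + m*(5*s + 3) + 4*s^2 + 21*s - 18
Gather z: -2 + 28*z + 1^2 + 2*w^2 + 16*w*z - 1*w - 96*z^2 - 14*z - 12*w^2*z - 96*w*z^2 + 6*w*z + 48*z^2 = 2*w^2 - w + z^2*(-96*w - 48) + z*(-12*w^2 + 22*w + 14) - 1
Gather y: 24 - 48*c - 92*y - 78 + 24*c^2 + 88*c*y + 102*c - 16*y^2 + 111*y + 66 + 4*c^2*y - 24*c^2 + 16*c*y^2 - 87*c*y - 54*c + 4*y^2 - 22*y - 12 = y^2*(16*c - 12) + y*(4*c^2 + c - 3)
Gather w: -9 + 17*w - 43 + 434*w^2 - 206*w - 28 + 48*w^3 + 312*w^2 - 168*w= 48*w^3 + 746*w^2 - 357*w - 80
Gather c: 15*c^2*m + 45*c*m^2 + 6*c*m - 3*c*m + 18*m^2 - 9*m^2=15*c^2*m + c*(45*m^2 + 3*m) + 9*m^2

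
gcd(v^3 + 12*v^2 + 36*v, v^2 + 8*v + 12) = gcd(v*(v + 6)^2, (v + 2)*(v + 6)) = v + 6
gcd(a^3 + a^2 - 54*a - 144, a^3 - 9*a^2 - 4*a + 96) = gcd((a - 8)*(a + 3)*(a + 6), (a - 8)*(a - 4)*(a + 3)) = a^2 - 5*a - 24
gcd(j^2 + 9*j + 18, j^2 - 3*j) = 1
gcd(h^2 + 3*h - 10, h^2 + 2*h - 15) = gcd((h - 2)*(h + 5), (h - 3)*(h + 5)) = h + 5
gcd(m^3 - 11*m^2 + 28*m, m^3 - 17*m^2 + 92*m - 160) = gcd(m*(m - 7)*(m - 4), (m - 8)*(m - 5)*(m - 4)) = m - 4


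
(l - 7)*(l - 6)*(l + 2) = l^3 - 11*l^2 + 16*l + 84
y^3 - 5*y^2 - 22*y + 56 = (y - 7)*(y - 2)*(y + 4)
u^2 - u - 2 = (u - 2)*(u + 1)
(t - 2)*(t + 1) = t^2 - t - 2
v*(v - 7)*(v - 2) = v^3 - 9*v^2 + 14*v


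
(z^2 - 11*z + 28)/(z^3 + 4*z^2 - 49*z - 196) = (z - 4)/(z^2 + 11*z + 28)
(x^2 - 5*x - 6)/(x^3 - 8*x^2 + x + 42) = (x^2 - 5*x - 6)/(x^3 - 8*x^2 + x + 42)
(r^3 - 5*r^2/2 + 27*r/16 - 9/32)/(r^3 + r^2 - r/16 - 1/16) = (8*r^2 - 18*r + 9)/(2*(4*r^2 + 5*r + 1))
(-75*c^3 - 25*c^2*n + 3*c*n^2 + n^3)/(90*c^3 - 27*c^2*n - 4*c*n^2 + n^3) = (-15*c^2 - 2*c*n + n^2)/(18*c^2 - 9*c*n + n^2)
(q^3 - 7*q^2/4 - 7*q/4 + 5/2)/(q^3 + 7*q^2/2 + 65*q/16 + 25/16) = 4*(q^2 - 3*q + 2)/(4*q^2 + 9*q + 5)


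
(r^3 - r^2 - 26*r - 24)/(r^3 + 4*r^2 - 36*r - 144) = (r + 1)/(r + 6)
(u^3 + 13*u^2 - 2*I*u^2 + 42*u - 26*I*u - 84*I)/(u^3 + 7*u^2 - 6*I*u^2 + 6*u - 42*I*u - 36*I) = (u^2 + u*(7 - 2*I) - 14*I)/(u^2 + u*(1 - 6*I) - 6*I)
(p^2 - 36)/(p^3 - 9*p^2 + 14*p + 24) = (p + 6)/(p^2 - 3*p - 4)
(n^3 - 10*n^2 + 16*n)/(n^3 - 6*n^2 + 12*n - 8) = n*(n - 8)/(n^2 - 4*n + 4)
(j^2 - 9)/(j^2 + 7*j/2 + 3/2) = 2*(j - 3)/(2*j + 1)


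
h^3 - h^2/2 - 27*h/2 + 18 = (h - 3)*(h - 3/2)*(h + 4)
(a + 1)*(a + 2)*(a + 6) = a^3 + 9*a^2 + 20*a + 12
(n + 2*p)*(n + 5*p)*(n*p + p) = n^3*p + 7*n^2*p^2 + n^2*p + 10*n*p^3 + 7*n*p^2 + 10*p^3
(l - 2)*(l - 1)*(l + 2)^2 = l^4 + l^3 - 6*l^2 - 4*l + 8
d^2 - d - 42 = (d - 7)*(d + 6)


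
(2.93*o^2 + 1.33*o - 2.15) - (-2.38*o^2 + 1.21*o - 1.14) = 5.31*o^2 + 0.12*o - 1.01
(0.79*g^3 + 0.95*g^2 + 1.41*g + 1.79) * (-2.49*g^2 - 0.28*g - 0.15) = -1.9671*g^5 - 2.5867*g^4 - 3.8954*g^3 - 4.9944*g^2 - 0.7127*g - 0.2685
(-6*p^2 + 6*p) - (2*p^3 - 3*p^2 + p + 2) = -2*p^3 - 3*p^2 + 5*p - 2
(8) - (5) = 3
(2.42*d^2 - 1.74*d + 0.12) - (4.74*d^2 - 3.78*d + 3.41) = -2.32*d^2 + 2.04*d - 3.29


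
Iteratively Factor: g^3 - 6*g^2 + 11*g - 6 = (g - 1)*(g^2 - 5*g + 6) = (g - 2)*(g - 1)*(g - 3)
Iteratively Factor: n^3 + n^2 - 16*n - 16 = (n - 4)*(n^2 + 5*n + 4) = (n - 4)*(n + 4)*(n + 1)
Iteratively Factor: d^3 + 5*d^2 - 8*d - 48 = (d + 4)*(d^2 + d - 12) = (d + 4)^2*(d - 3)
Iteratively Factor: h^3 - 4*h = (h - 2)*(h^2 + 2*h) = h*(h - 2)*(h + 2)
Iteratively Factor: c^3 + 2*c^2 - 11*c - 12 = (c - 3)*(c^2 + 5*c + 4) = (c - 3)*(c + 1)*(c + 4)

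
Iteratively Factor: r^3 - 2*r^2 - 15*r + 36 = (r - 3)*(r^2 + r - 12) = (r - 3)*(r + 4)*(r - 3)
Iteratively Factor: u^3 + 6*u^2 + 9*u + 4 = (u + 1)*(u^2 + 5*u + 4) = (u + 1)*(u + 4)*(u + 1)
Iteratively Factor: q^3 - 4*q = (q)*(q^2 - 4) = q*(q - 2)*(q + 2)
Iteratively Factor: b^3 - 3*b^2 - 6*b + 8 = (b - 1)*(b^2 - 2*b - 8) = (b - 1)*(b + 2)*(b - 4)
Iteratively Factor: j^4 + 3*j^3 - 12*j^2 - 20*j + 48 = (j - 2)*(j^3 + 5*j^2 - 2*j - 24) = (j - 2)^2*(j^2 + 7*j + 12) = (j - 2)^2*(j + 4)*(j + 3)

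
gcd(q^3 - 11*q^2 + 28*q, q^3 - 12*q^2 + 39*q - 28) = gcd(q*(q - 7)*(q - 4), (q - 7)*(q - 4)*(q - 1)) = q^2 - 11*q + 28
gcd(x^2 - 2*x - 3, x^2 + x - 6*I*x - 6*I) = x + 1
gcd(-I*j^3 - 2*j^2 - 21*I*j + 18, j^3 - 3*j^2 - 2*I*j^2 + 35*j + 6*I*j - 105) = 1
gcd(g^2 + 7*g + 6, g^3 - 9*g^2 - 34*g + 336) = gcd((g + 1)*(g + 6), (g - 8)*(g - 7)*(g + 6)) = g + 6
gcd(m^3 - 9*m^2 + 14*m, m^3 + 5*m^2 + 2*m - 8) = 1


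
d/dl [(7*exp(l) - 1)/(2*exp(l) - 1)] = -5*exp(l)/(2*exp(l) - 1)^2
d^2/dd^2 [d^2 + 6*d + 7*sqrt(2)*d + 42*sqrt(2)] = 2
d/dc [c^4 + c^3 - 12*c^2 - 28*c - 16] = 4*c^3 + 3*c^2 - 24*c - 28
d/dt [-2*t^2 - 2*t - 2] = -4*t - 2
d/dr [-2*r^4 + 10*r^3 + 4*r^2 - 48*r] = -8*r^3 + 30*r^2 + 8*r - 48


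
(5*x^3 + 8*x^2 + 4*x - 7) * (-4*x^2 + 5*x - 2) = -20*x^5 - 7*x^4 + 14*x^3 + 32*x^2 - 43*x + 14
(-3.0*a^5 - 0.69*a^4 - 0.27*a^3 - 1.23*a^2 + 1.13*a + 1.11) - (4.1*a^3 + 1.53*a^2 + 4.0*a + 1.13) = -3.0*a^5 - 0.69*a^4 - 4.37*a^3 - 2.76*a^2 - 2.87*a - 0.0199999999999998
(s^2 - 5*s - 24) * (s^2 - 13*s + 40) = s^4 - 18*s^3 + 81*s^2 + 112*s - 960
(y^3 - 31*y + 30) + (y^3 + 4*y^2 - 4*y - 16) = 2*y^3 + 4*y^2 - 35*y + 14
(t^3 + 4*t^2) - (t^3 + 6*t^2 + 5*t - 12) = -2*t^2 - 5*t + 12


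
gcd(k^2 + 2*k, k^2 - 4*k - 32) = 1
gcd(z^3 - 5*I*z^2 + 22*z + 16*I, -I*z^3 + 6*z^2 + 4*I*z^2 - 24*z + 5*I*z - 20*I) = z + I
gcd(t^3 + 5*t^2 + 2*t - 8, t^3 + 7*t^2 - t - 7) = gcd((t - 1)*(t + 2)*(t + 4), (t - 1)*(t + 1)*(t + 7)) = t - 1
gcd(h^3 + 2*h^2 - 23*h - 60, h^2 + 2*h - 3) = h + 3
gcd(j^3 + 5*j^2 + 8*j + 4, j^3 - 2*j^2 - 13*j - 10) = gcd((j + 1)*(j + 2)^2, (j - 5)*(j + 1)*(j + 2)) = j^2 + 3*j + 2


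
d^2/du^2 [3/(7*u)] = 6/(7*u^3)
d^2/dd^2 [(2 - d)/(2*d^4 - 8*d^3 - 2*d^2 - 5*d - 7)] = 2*((d - 2)*(-8*d^3 + 24*d^2 + 4*d + 5)^2 + (8*d^3 - 24*d^2 - 4*d - 2*(d - 2)*(-6*d^2 + 12*d + 1) - 5)*(-2*d^4 + 8*d^3 + 2*d^2 + 5*d + 7))/(-2*d^4 + 8*d^3 + 2*d^2 + 5*d + 7)^3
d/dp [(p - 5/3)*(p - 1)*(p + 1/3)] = 3*p^2 - 14*p/3 + 7/9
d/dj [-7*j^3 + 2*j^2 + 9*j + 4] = -21*j^2 + 4*j + 9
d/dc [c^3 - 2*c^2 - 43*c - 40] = 3*c^2 - 4*c - 43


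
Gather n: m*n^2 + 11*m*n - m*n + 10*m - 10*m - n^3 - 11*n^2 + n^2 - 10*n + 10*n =10*m*n - n^3 + n^2*(m - 10)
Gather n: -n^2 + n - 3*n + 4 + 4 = -n^2 - 2*n + 8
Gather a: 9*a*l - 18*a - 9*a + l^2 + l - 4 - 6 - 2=a*(9*l - 27) + l^2 + l - 12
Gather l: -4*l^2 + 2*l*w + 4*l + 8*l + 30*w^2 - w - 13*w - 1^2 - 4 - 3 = -4*l^2 + l*(2*w + 12) + 30*w^2 - 14*w - 8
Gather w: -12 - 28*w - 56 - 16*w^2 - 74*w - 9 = -16*w^2 - 102*w - 77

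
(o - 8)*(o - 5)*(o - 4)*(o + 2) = o^4 - 15*o^3 + 58*o^2 + 24*o - 320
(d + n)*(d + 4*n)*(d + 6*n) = d^3 + 11*d^2*n + 34*d*n^2 + 24*n^3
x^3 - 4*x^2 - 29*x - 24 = (x - 8)*(x + 1)*(x + 3)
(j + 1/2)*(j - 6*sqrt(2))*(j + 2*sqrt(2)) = j^3 - 4*sqrt(2)*j^2 + j^2/2 - 24*j - 2*sqrt(2)*j - 12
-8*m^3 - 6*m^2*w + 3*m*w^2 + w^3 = (-2*m + w)*(m + w)*(4*m + w)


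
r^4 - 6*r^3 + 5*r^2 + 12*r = r*(r - 4)*(r - 3)*(r + 1)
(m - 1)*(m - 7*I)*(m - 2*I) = m^3 - m^2 - 9*I*m^2 - 14*m + 9*I*m + 14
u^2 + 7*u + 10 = (u + 2)*(u + 5)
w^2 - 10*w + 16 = (w - 8)*(w - 2)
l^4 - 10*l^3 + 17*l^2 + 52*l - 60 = (l - 6)*(l - 5)*(l - 1)*(l + 2)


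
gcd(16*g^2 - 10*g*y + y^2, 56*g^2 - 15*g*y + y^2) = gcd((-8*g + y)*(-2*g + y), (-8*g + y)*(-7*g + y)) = -8*g + y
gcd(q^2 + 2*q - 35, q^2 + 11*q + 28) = q + 7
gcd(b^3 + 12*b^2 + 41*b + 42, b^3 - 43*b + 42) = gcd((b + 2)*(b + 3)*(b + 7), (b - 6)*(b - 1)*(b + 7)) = b + 7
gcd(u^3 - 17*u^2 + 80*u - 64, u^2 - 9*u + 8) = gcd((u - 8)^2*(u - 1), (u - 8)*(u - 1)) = u^2 - 9*u + 8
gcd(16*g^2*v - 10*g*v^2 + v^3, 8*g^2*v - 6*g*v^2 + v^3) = -2*g*v + v^2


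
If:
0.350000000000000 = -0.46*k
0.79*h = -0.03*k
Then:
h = 0.03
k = -0.76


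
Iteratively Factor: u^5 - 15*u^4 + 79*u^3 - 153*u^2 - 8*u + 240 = (u - 4)*(u^4 - 11*u^3 + 35*u^2 - 13*u - 60) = (u - 5)*(u - 4)*(u^3 - 6*u^2 + 5*u + 12) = (u - 5)*(u - 4)*(u - 3)*(u^2 - 3*u - 4) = (u - 5)*(u - 4)*(u - 3)*(u + 1)*(u - 4)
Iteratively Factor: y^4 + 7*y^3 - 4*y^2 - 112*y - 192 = (y + 4)*(y^3 + 3*y^2 - 16*y - 48) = (y + 3)*(y + 4)*(y^2 - 16) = (y - 4)*(y + 3)*(y + 4)*(y + 4)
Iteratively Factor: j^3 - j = (j + 1)*(j^2 - j) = j*(j + 1)*(j - 1)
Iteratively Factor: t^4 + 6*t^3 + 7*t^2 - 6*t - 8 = (t - 1)*(t^3 + 7*t^2 + 14*t + 8) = (t - 1)*(t + 4)*(t^2 + 3*t + 2) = (t - 1)*(t + 1)*(t + 4)*(t + 2)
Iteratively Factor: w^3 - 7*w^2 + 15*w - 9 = (w - 3)*(w^2 - 4*w + 3) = (w - 3)*(w - 1)*(w - 3)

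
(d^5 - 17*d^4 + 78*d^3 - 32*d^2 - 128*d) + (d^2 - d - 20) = d^5 - 17*d^4 + 78*d^3 - 31*d^2 - 129*d - 20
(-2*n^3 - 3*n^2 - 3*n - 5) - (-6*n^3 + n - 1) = 4*n^3 - 3*n^2 - 4*n - 4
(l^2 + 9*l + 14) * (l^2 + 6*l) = l^4 + 15*l^3 + 68*l^2 + 84*l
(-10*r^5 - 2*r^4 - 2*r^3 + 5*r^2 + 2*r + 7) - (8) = -10*r^5 - 2*r^4 - 2*r^3 + 5*r^2 + 2*r - 1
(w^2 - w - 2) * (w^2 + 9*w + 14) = w^4 + 8*w^3 + 3*w^2 - 32*w - 28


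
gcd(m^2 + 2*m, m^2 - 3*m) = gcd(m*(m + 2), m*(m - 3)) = m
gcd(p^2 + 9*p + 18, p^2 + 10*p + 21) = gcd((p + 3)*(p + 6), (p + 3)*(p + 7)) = p + 3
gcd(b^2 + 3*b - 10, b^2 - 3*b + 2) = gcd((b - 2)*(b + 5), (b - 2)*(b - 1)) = b - 2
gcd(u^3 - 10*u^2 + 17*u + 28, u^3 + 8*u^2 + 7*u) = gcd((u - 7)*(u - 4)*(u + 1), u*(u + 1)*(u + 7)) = u + 1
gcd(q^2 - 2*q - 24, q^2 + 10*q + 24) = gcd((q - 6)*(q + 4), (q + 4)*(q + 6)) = q + 4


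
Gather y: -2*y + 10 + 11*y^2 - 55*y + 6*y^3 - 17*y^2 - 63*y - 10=6*y^3 - 6*y^2 - 120*y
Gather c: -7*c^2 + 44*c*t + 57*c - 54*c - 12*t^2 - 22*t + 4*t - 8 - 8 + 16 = -7*c^2 + c*(44*t + 3) - 12*t^2 - 18*t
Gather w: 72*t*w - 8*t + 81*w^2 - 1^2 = 72*t*w - 8*t + 81*w^2 - 1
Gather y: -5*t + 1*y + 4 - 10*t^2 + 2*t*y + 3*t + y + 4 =-10*t^2 - 2*t + y*(2*t + 2) + 8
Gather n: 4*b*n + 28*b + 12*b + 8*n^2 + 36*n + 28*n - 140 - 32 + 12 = 40*b + 8*n^2 + n*(4*b + 64) - 160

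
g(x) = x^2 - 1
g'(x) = 2*x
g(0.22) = -0.95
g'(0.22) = 0.44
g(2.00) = 3.00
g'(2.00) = 4.00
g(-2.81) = 6.90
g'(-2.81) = -5.62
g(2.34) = 4.48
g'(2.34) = 4.68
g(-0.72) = -0.48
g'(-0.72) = -1.44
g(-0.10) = -0.99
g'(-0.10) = -0.20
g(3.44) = 10.83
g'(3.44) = 6.88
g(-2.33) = 4.43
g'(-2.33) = -4.66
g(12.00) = 143.00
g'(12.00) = 24.00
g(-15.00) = 224.00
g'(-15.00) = -30.00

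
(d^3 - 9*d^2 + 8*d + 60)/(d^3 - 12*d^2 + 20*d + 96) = (d - 5)/(d - 8)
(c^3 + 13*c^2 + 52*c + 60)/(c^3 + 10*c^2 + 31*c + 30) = (c + 6)/(c + 3)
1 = 1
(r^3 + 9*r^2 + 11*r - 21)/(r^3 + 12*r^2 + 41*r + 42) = (r - 1)/(r + 2)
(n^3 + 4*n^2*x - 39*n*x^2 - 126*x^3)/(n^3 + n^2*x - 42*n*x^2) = (n + 3*x)/n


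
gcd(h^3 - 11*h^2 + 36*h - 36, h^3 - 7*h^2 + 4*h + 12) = h^2 - 8*h + 12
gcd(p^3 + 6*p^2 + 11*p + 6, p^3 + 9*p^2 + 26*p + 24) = p^2 + 5*p + 6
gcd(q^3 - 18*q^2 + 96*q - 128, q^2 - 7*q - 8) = q - 8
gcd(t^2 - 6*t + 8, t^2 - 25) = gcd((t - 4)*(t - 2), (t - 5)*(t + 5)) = 1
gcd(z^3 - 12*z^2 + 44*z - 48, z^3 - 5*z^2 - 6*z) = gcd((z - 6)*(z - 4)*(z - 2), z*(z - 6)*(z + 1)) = z - 6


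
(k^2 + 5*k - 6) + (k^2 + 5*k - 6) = 2*k^2 + 10*k - 12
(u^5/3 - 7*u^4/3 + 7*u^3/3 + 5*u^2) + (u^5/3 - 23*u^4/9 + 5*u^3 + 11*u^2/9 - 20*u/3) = 2*u^5/3 - 44*u^4/9 + 22*u^3/3 + 56*u^2/9 - 20*u/3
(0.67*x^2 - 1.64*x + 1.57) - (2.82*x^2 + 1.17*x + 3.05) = -2.15*x^2 - 2.81*x - 1.48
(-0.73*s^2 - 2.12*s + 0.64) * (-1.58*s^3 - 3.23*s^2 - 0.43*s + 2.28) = 1.1534*s^5 + 5.7075*s^4 + 6.1503*s^3 - 2.82*s^2 - 5.1088*s + 1.4592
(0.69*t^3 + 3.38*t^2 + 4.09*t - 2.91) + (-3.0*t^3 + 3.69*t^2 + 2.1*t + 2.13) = -2.31*t^3 + 7.07*t^2 + 6.19*t - 0.78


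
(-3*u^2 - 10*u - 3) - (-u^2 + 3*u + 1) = -2*u^2 - 13*u - 4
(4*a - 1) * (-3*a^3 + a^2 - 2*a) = -12*a^4 + 7*a^3 - 9*a^2 + 2*a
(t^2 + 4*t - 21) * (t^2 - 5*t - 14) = t^4 - t^3 - 55*t^2 + 49*t + 294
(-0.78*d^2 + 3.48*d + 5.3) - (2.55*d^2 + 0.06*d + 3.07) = -3.33*d^2 + 3.42*d + 2.23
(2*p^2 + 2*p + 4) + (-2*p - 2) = 2*p^2 + 2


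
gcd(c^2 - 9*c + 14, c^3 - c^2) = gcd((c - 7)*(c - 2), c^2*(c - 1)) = 1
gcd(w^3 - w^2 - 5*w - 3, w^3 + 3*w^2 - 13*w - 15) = w^2 - 2*w - 3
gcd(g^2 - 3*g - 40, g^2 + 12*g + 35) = g + 5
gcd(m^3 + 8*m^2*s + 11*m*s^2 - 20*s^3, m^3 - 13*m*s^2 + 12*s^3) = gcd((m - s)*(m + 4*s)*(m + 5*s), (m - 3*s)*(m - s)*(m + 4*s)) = -m^2 - 3*m*s + 4*s^2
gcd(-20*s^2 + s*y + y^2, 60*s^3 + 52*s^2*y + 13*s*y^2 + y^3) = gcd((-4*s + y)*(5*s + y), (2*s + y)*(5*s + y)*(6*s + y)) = 5*s + y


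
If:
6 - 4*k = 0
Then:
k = 3/2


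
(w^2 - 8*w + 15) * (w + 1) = w^3 - 7*w^2 + 7*w + 15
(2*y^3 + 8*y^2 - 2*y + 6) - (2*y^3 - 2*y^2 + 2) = 10*y^2 - 2*y + 4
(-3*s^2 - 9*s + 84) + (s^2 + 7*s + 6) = -2*s^2 - 2*s + 90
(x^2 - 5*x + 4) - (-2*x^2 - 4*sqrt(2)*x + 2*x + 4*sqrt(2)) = 3*x^2 - 7*x + 4*sqrt(2)*x - 4*sqrt(2) + 4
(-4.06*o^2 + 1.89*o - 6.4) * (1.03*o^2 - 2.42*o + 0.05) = -4.1818*o^4 + 11.7719*o^3 - 11.3688*o^2 + 15.5825*o - 0.32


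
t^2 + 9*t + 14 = (t + 2)*(t + 7)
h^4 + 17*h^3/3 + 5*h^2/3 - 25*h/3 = h*(h - 1)*(h + 5/3)*(h + 5)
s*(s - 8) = s^2 - 8*s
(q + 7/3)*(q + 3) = q^2 + 16*q/3 + 7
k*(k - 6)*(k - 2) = k^3 - 8*k^2 + 12*k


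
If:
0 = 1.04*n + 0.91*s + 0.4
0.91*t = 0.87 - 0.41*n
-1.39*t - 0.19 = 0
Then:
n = 2.43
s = -3.21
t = -0.14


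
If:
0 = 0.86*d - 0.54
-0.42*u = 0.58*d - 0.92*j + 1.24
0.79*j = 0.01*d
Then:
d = 0.63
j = 0.01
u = -3.80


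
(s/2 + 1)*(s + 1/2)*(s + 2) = s^3/2 + 9*s^2/4 + 3*s + 1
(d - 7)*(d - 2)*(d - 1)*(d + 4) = d^4 - 6*d^3 - 17*d^2 + 78*d - 56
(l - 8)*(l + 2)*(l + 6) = l^3 - 52*l - 96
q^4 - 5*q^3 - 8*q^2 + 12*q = q*(q - 6)*(q - 1)*(q + 2)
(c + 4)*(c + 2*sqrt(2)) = c^2 + 2*sqrt(2)*c + 4*c + 8*sqrt(2)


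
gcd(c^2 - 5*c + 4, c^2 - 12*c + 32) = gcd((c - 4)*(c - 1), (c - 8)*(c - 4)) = c - 4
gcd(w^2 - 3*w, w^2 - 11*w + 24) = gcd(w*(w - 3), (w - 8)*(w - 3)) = w - 3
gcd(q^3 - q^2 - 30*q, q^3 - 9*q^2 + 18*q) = q^2 - 6*q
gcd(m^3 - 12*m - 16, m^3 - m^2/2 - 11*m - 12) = m^2 - 2*m - 8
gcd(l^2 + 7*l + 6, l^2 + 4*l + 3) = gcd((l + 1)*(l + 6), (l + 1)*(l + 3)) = l + 1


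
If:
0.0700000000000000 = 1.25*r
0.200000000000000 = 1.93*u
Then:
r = 0.06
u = 0.10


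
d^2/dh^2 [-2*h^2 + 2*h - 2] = -4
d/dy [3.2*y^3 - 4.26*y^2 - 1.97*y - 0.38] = 9.6*y^2 - 8.52*y - 1.97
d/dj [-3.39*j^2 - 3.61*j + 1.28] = -6.78*j - 3.61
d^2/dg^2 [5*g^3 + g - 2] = 30*g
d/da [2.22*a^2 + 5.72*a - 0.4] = 4.44*a + 5.72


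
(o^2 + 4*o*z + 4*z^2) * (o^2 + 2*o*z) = o^4 + 6*o^3*z + 12*o^2*z^2 + 8*o*z^3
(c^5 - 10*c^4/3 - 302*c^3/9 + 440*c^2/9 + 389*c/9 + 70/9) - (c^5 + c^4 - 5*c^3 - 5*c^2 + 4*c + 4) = -13*c^4/3 - 257*c^3/9 + 485*c^2/9 + 353*c/9 + 34/9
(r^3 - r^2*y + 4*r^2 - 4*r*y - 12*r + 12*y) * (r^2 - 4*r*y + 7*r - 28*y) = r^5 - 5*r^4*y + 11*r^4 + 4*r^3*y^2 - 55*r^3*y + 16*r^3 + 44*r^2*y^2 - 80*r^2*y - 84*r^2 + 64*r*y^2 + 420*r*y - 336*y^2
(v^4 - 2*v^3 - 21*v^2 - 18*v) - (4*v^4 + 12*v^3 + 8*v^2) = -3*v^4 - 14*v^3 - 29*v^2 - 18*v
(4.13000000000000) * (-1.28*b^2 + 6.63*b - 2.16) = -5.2864*b^2 + 27.3819*b - 8.9208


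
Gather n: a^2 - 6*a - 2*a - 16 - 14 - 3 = a^2 - 8*a - 33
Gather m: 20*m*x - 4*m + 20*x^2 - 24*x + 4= m*(20*x - 4) + 20*x^2 - 24*x + 4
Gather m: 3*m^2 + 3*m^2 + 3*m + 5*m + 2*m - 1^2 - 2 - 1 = 6*m^2 + 10*m - 4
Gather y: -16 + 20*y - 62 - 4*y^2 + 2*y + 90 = -4*y^2 + 22*y + 12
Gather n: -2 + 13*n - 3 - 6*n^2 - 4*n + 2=-6*n^2 + 9*n - 3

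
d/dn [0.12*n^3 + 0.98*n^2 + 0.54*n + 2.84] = 0.36*n^2 + 1.96*n + 0.54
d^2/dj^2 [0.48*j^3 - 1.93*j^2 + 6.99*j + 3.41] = 2.88*j - 3.86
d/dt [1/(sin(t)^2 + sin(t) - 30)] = -(2*sin(t) + 1)*cos(t)/(sin(t)^2 + sin(t) - 30)^2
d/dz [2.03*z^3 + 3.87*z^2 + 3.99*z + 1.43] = 6.09*z^2 + 7.74*z + 3.99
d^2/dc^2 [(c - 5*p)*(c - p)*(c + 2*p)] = 6*c - 8*p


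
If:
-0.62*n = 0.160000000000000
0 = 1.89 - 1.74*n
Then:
No Solution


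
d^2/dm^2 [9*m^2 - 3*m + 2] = 18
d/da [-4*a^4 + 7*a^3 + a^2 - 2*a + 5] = -16*a^3 + 21*a^2 + 2*a - 2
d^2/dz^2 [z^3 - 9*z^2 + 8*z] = 6*z - 18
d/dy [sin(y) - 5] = cos(y)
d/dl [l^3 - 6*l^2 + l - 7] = 3*l^2 - 12*l + 1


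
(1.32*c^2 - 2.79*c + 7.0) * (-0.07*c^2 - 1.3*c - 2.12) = -0.0924*c^4 - 1.5207*c^3 + 0.3386*c^2 - 3.1852*c - 14.84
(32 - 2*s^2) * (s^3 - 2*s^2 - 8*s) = -2*s^5 + 4*s^4 + 48*s^3 - 64*s^2 - 256*s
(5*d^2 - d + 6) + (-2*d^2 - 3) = 3*d^2 - d + 3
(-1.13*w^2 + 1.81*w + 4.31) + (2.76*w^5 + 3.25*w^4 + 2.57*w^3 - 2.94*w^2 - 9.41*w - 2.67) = 2.76*w^5 + 3.25*w^4 + 2.57*w^3 - 4.07*w^2 - 7.6*w + 1.64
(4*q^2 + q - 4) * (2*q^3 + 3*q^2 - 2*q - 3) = 8*q^5 + 14*q^4 - 13*q^3 - 26*q^2 + 5*q + 12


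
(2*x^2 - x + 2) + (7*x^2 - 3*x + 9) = 9*x^2 - 4*x + 11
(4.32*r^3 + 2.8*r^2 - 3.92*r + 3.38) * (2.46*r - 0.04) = 10.6272*r^4 + 6.7152*r^3 - 9.7552*r^2 + 8.4716*r - 0.1352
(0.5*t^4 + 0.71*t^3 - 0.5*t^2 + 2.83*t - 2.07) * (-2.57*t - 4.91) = -1.285*t^5 - 4.2797*t^4 - 2.2011*t^3 - 4.8181*t^2 - 8.5754*t + 10.1637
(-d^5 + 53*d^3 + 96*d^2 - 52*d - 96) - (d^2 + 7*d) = -d^5 + 53*d^3 + 95*d^2 - 59*d - 96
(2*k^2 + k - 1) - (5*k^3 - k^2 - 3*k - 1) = -5*k^3 + 3*k^2 + 4*k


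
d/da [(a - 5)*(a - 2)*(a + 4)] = 3*a^2 - 6*a - 18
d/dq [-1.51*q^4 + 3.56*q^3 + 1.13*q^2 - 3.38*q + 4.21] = -6.04*q^3 + 10.68*q^2 + 2.26*q - 3.38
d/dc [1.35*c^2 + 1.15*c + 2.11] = 2.7*c + 1.15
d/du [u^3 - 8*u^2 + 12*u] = 3*u^2 - 16*u + 12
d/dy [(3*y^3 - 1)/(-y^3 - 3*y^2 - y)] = (-9*y^3*(y^2 + 3*y + 1) + (3*y^3 - 1)*(3*y^2 + 6*y + 1))/(y^2*(y^2 + 3*y + 1)^2)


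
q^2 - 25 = (q - 5)*(q + 5)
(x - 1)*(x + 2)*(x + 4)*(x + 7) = x^4 + 12*x^3 + 37*x^2 + 6*x - 56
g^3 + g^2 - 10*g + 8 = (g - 2)*(g - 1)*(g + 4)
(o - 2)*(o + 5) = o^2 + 3*o - 10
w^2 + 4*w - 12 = (w - 2)*(w + 6)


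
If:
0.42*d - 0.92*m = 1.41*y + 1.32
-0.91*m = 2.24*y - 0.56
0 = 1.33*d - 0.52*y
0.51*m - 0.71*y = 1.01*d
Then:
No Solution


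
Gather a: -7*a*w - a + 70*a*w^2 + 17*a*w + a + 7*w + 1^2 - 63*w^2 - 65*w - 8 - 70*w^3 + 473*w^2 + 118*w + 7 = a*(70*w^2 + 10*w) - 70*w^3 + 410*w^2 + 60*w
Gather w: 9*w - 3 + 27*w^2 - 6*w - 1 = 27*w^2 + 3*w - 4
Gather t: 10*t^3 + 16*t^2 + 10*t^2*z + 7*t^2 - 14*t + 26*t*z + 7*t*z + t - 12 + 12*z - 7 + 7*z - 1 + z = 10*t^3 + t^2*(10*z + 23) + t*(33*z - 13) + 20*z - 20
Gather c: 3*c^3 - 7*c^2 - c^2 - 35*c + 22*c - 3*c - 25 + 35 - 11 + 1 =3*c^3 - 8*c^2 - 16*c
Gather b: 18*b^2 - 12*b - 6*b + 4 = 18*b^2 - 18*b + 4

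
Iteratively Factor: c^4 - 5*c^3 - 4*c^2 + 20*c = (c - 5)*(c^3 - 4*c) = (c - 5)*(c + 2)*(c^2 - 2*c) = c*(c - 5)*(c + 2)*(c - 2)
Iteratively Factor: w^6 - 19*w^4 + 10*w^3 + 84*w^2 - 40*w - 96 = (w - 2)*(w^5 + 2*w^4 - 15*w^3 - 20*w^2 + 44*w + 48) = (w - 2)*(w + 4)*(w^4 - 2*w^3 - 7*w^2 + 8*w + 12) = (w - 2)*(w + 2)*(w + 4)*(w^3 - 4*w^2 + w + 6) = (w - 3)*(w - 2)*(w + 2)*(w + 4)*(w^2 - w - 2) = (w - 3)*(w - 2)*(w + 1)*(w + 2)*(w + 4)*(w - 2)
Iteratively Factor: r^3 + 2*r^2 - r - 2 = (r + 2)*(r^2 - 1) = (r - 1)*(r + 2)*(r + 1)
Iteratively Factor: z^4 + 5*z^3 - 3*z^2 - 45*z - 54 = (z - 3)*(z^3 + 8*z^2 + 21*z + 18) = (z - 3)*(z + 3)*(z^2 + 5*z + 6) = (z - 3)*(z + 2)*(z + 3)*(z + 3)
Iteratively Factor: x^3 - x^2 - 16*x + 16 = (x - 1)*(x^2 - 16) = (x - 1)*(x + 4)*(x - 4)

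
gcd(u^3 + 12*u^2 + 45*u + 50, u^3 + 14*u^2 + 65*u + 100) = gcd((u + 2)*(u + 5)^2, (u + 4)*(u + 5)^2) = u^2 + 10*u + 25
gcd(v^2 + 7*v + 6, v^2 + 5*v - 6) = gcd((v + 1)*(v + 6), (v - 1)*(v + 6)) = v + 6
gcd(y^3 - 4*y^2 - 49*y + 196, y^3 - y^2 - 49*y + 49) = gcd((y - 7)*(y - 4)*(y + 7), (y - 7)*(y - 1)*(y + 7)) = y^2 - 49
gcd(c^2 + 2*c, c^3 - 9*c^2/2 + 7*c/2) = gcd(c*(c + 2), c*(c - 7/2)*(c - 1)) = c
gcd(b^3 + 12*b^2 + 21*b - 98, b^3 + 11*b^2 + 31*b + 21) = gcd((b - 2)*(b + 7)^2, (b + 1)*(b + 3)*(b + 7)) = b + 7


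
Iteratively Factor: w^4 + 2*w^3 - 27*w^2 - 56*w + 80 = (w + 4)*(w^3 - 2*w^2 - 19*w + 20) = (w - 5)*(w + 4)*(w^2 + 3*w - 4) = (w - 5)*(w - 1)*(w + 4)*(w + 4)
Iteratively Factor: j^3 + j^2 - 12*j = (j)*(j^2 + j - 12) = j*(j + 4)*(j - 3)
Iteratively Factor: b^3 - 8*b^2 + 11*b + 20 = (b - 5)*(b^2 - 3*b - 4) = (b - 5)*(b + 1)*(b - 4)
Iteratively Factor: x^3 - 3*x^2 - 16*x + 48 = (x + 4)*(x^2 - 7*x + 12) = (x - 4)*(x + 4)*(x - 3)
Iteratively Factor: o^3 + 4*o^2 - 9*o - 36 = (o - 3)*(o^2 + 7*o + 12) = (o - 3)*(o + 3)*(o + 4)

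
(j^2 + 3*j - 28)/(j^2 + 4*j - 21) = (j - 4)/(j - 3)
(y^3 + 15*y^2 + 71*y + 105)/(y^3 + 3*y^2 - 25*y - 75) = (y + 7)/(y - 5)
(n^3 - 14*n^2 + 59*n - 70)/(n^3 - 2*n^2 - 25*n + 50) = (n - 7)/(n + 5)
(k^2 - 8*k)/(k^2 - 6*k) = (k - 8)/(k - 6)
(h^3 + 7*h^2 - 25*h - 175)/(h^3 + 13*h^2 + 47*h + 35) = (h - 5)/(h + 1)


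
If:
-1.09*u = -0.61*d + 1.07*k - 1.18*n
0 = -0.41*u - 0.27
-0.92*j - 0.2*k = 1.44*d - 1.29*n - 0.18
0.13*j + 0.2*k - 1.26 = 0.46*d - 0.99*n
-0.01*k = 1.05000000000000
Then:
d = -103.66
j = 126.05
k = -105.00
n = -42.23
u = -0.66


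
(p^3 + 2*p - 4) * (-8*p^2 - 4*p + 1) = -8*p^5 - 4*p^4 - 15*p^3 + 24*p^2 + 18*p - 4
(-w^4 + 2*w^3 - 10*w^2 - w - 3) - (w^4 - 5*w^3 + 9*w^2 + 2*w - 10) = -2*w^4 + 7*w^3 - 19*w^2 - 3*w + 7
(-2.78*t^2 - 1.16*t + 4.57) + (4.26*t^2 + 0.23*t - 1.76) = 1.48*t^2 - 0.93*t + 2.81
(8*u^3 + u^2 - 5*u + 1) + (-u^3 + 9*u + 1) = 7*u^3 + u^2 + 4*u + 2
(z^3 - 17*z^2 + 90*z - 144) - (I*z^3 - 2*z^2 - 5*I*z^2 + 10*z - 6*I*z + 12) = z^3 - I*z^3 - 15*z^2 + 5*I*z^2 + 80*z + 6*I*z - 156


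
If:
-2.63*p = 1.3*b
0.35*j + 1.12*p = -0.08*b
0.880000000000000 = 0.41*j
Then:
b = 1.59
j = 2.15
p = -0.78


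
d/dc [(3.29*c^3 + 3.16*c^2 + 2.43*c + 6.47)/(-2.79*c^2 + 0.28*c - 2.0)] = (-9.1791*c^4 + 1.8424*c^3 - 12.0755*c^2 + 23.4626*c - 6.6716)/(7.7841*c^4 - 1.5624*c^3 + 11.2384*c^2 - 1.12*c + 4.0)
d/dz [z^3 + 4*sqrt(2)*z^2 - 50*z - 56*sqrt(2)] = 3*z^2 + 8*sqrt(2)*z - 50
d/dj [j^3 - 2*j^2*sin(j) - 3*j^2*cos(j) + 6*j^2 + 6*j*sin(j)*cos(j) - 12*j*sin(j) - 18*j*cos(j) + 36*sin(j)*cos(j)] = 3*j^2*sin(j) - 2*j^2*cos(j) + 3*j^2 + 14*j*sin(j) - 18*j*cos(j) + 6*j*cos(2*j) + 12*j - 12*sin(j) + 3*sin(2*j) - 18*cos(j) + 36*cos(2*j)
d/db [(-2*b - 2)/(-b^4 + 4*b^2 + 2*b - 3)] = 2*(b^4 - 4*b^2 - 2*b + 2*(b + 1)*(-2*b^3 + 4*b + 1) + 3)/(b^4 - 4*b^2 - 2*b + 3)^2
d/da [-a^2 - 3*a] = -2*a - 3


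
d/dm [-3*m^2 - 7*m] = -6*m - 7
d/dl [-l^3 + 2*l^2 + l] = -3*l^2 + 4*l + 1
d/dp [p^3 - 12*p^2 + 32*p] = 3*p^2 - 24*p + 32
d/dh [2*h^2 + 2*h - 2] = 4*h + 2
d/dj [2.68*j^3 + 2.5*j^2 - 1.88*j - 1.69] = 8.04*j^2 + 5.0*j - 1.88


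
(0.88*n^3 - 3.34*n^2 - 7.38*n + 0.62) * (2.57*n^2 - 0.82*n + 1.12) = 2.2616*n^5 - 9.3054*n^4 - 15.2422*n^3 + 3.9042*n^2 - 8.774*n + 0.6944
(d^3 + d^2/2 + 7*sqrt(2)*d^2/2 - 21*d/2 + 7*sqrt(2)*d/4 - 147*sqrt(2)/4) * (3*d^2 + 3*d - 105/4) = 3*d^5 + 9*d^4/2 + 21*sqrt(2)*d^4/2 - 225*d^3/4 + 63*sqrt(2)*d^3/4 - 1575*sqrt(2)*d^2/8 - 357*d^2/8 - 2499*sqrt(2)*d/16 + 2205*d/8 + 15435*sqrt(2)/16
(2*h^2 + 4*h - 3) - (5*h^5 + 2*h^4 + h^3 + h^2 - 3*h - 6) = -5*h^5 - 2*h^4 - h^3 + h^2 + 7*h + 3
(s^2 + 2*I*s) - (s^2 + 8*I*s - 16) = -6*I*s + 16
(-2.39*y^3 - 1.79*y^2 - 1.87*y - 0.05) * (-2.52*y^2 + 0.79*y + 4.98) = 6.0228*y^5 + 2.6227*y^4 - 8.6039*y^3 - 10.2655*y^2 - 9.3521*y - 0.249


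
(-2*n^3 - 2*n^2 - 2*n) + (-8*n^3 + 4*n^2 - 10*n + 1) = -10*n^3 + 2*n^2 - 12*n + 1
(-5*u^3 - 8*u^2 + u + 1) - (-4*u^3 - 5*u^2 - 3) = -u^3 - 3*u^2 + u + 4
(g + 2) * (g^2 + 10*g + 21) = g^3 + 12*g^2 + 41*g + 42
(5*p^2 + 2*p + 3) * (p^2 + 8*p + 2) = 5*p^4 + 42*p^3 + 29*p^2 + 28*p + 6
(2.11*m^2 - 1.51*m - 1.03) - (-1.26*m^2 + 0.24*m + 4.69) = 3.37*m^2 - 1.75*m - 5.72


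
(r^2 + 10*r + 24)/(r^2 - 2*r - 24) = (r + 6)/(r - 6)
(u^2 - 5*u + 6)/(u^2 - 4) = (u - 3)/(u + 2)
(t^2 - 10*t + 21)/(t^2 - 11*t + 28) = (t - 3)/(t - 4)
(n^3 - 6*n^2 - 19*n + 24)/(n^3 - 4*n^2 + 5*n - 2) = (n^2 - 5*n - 24)/(n^2 - 3*n + 2)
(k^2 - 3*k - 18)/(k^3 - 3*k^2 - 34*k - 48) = (k - 6)/(k^2 - 6*k - 16)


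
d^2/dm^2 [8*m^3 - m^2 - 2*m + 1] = 48*m - 2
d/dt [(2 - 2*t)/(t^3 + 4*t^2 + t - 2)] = 2*(-t^3 - 4*t^2 - t + (t - 1)*(3*t^2 + 8*t + 1) + 2)/(t^3 + 4*t^2 + t - 2)^2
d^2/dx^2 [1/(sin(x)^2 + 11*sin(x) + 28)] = (-4*sin(x)^4 - 33*sin(x)^3 - 3*sin(x)^2 + 374*sin(x) + 186)/(sin(x)^2 + 11*sin(x) + 28)^3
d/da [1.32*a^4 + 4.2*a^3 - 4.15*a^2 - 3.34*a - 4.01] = 5.28*a^3 + 12.6*a^2 - 8.3*a - 3.34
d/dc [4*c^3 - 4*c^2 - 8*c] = 12*c^2 - 8*c - 8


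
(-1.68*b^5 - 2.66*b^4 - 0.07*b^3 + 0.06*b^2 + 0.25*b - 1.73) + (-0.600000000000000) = -1.68*b^5 - 2.66*b^4 - 0.07*b^3 + 0.06*b^2 + 0.25*b - 2.33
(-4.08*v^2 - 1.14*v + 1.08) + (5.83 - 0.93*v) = -4.08*v^2 - 2.07*v + 6.91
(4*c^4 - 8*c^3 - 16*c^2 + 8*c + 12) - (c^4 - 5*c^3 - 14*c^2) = 3*c^4 - 3*c^3 - 2*c^2 + 8*c + 12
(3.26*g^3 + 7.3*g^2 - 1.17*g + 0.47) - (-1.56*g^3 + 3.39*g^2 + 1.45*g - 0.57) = 4.82*g^3 + 3.91*g^2 - 2.62*g + 1.04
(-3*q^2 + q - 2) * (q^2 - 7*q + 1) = -3*q^4 + 22*q^3 - 12*q^2 + 15*q - 2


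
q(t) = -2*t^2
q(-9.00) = -162.00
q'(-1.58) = 6.32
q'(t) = -4*t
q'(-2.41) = 9.64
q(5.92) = -70.09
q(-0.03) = -0.00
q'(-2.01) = 8.04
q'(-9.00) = 36.00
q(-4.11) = -33.78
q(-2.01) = -8.08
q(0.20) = -0.08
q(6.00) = -72.00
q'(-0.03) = 0.12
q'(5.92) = -23.68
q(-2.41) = -11.62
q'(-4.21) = 16.84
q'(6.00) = -24.00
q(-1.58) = -4.99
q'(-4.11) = 16.44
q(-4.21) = -35.45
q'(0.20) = -0.80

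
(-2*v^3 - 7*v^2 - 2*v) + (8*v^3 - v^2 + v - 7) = 6*v^3 - 8*v^2 - v - 7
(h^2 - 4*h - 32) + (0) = h^2 - 4*h - 32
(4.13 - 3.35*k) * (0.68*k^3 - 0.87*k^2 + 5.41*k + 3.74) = -2.278*k^4 + 5.7229*k^3 - 21.7166*k^2 + 9.8143*k + 15.4462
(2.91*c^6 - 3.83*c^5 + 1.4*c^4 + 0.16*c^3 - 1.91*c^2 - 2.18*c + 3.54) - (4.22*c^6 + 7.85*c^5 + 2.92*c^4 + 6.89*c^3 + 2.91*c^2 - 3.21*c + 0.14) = -1.31*c^6 - 11.68*c^5 - 1.52*c^4 - 6.73*c^3 - 4.82*c^2 + 1.03*c + 3.4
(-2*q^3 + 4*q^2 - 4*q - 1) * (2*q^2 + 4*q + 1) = -4*q^5 + 6*q^3 - 14*q^2 - 8*q - 1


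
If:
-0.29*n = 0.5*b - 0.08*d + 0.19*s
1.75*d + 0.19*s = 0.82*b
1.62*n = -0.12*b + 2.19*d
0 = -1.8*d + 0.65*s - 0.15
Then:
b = -0.04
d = -0.03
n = -0.04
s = 0.14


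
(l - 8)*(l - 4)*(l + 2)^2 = l^4 - 8*l^3 - 12*l^2 + 80*l + 128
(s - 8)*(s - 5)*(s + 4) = s^3 - 9*s^2 - 12*s + 160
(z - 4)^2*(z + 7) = z^3 - z^2 - 40*z + 112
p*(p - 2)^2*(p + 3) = p^4 - p^3 - 8*p^2 + 12*p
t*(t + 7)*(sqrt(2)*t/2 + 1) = sqrt(2)*t^3/2 + t^2 + 7*sqrt(2)*t^2/2 + 7*t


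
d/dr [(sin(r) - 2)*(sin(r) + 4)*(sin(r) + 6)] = (3*sin(r)^2 + 16*sin(r) + 4)*cos(r)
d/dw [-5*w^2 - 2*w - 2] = -10*w - 2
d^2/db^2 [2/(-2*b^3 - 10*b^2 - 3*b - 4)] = 4*(2*(3*b + 5)*(2*b^3 + 10*b^2 + 3*b + 4) - (6*b^2 + 20*b + 3)^2)/(2*b^3 + 10*b^2 + 3*b + 4)^3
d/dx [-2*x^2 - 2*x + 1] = -4*x - 2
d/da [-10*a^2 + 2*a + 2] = 2 - 20*a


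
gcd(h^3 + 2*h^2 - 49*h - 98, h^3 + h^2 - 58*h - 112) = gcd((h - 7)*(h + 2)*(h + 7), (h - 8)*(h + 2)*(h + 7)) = h^2 + 9*h + 14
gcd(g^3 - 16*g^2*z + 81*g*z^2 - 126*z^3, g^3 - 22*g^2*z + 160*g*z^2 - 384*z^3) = -g + 6*z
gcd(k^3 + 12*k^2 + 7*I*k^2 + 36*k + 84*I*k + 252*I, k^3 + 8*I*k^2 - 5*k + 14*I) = k + 7*I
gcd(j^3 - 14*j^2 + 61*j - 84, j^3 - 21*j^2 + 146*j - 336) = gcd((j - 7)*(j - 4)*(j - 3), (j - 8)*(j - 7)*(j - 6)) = j - 7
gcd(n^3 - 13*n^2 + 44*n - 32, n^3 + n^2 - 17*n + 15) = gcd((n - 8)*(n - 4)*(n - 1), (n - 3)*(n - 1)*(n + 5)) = n - 1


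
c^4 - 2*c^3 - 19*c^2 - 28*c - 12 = (c - 6)*(c + 1)^2*(c + 2)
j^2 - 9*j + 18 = (j - 6)*(j - 3)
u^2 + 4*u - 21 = (u - 3)*(u + 7)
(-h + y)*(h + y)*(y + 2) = -h^2*y - 2*h^2 + y^3 + 2*y^2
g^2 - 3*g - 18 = (g - 6)*(g + 3)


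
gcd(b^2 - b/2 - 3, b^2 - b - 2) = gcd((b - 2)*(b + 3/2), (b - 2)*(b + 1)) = b - 2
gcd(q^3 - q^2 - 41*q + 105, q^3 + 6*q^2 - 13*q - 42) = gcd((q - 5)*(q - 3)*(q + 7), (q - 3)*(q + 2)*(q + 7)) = q^2 + 4*q - 21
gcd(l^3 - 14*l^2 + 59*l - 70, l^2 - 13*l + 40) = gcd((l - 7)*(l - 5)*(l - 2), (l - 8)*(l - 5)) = l - 5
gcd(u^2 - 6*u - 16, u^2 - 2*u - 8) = u + 2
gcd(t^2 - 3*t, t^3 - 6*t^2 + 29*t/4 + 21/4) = t - 3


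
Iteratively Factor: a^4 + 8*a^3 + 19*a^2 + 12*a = (a + 1)*(a^3 + 7*a^2 + 12*a) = a*(a + 1)*(a^2 + 7*a + 12) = a*(a + 1)*(a + 4)*(a + 3)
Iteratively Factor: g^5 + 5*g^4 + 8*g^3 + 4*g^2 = (g + 2)*(g^4 + 3*g^3 + 2*g^2) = (g + 2)^2*(g^3 + g^2) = g*(g + 2)^2*(g^2 + g) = g*(g + 1)*(g + 2)^2*(g)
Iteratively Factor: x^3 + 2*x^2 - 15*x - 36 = (x + 3)*(x^2 - x - 12) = (x - 4)*(x + 3)*(x + 3)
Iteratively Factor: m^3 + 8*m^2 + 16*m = (m + 4)*(m^2 + 4*m) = (m + 4)^2*(m)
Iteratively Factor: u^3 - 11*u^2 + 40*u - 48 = (u - 3)*(u^2 - 8*u + 16) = (u - 4)*(u - 3)*(u - 4)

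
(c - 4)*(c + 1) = c^2 - 3*c - 4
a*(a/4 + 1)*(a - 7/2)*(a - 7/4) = a^4/4 - 5*a^3/16 - 119*a^2/32 + 49*a/8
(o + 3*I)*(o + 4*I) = o^2 + 7*I*o - 12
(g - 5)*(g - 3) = g^2 - 8*g + 15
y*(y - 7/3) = y^2 - 7*y/3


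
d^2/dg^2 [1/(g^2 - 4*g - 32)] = 2*(g^2 - 4*g - 4*(g - 2)^2 - 32)/(-g^2 + 4*g + 32)^3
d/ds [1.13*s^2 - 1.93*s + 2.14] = 2.26*s - 1.93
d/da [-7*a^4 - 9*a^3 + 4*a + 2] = -28*a^3 - 27*a^2 + 4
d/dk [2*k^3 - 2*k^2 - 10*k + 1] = 6*k^2 - 4*k - 10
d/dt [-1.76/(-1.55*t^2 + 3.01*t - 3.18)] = (5.2976 - 5.456*t)/(1.55*t^2 - 3.01*t + 3.18)^2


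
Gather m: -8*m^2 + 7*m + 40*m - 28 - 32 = -8*m^2 + 47*m - 60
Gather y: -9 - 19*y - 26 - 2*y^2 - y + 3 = -2*y^2 - 20*y - 32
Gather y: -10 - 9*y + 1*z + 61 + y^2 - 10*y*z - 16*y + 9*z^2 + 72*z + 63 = y^2 + y*(-10*z - 25) + 9*z^2 + 73*z + 114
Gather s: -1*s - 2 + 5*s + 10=4*s + 8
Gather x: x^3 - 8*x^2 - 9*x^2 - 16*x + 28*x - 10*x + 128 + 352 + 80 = x^3 - 17*x^2 + 2*x + 560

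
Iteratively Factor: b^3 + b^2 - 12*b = (b + 4)*(b^2 - 3*b) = b*(b + 4)*(b - 3)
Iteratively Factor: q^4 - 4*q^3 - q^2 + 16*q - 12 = (q - 2)*(q^3 - 2*q^2 - 5*q + 6) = (q - 2)*(q + 2)*(q^2 - 4*q + 3) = (q - 3)*(q - 2)*(q + 2)*(q - 1)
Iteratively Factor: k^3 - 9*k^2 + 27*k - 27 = (k - 3)*(k^2 - 6*k + 9) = (k - 3)^2*(k - 3)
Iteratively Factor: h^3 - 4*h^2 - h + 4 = (h - 1)*(h^2 - 3*h - 4) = (h - 1)*(h + 1)*(h - 4)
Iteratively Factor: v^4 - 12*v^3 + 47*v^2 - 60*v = (v - 5)*(v^3 - 7*v^2 + 12*v) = (v - 5)*(v - 3)*(v^2 - 4*v) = v*(v - 5)*(v - 3)*(v - 4)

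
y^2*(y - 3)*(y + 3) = y^4 - 9*y^2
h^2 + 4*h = h*(h + 4)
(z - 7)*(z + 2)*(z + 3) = z^3 - 2*z^2 - 29*z - 42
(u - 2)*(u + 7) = u^2 + 5*u - 14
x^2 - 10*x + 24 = (x - 6)*(x - 4)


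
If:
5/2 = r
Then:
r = 5/2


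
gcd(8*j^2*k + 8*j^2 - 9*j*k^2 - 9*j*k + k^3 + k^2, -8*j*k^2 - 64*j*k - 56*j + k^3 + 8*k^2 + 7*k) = 8*j*k + 8*j - k^2 - k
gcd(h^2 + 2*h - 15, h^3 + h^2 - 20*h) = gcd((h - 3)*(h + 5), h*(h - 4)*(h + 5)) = h + 5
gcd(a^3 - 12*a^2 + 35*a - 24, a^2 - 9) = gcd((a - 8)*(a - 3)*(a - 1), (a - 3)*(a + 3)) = a - 3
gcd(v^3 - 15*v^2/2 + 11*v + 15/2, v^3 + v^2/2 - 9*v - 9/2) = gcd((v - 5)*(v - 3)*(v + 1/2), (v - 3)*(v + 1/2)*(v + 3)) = v^2 - 5*v/2 - 3/2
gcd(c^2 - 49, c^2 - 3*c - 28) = c - 7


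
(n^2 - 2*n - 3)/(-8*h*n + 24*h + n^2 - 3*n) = (-n - 1)/(8*h - n)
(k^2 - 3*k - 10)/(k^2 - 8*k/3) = 3*(k^2 - 3*k - 10)/(k*(3*k - 8))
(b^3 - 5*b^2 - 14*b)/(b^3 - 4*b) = (b - 7)/(b - 2)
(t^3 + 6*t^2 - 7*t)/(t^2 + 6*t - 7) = t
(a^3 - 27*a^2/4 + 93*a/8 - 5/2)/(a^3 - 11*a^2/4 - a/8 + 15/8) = (4*a^2 - 17*a + 4)/(4*a^2 - a - 3)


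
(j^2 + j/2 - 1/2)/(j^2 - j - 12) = (-j^2 - j/2 + 1/2)/(-j^2 + j + 12)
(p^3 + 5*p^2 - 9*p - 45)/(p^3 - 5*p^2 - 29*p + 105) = (p + 3)/(p - 7)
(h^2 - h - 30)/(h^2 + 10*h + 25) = (h - 6)/(h + 5)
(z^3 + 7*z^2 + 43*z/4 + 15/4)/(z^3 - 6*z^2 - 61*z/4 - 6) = (z + 5)/(z - 8)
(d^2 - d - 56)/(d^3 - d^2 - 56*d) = 1/d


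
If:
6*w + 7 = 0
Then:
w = -7/6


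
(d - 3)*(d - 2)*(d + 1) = d^3 - 4*d^2 + d + 6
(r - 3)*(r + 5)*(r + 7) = r^3 + 9*r^2 - r - 105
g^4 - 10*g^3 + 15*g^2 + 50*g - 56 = (g - 7)*(g - 4)*(g - 1)*(g + 2)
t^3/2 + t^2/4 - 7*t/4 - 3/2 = (t/2 + 1/2)*(t - 2)*(t + 3/2)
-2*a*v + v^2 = v*(-2*a + v)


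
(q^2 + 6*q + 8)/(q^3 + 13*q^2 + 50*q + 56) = 1/(q + 7)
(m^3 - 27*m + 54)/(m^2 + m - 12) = (m^2 + 3*m - 18)/(m + 4)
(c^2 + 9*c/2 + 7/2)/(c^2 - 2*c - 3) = (c + 7/2)/(c - 3)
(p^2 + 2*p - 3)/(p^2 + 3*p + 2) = (p^2 + 2*p - 3)/(p^2 + 3*p + 2)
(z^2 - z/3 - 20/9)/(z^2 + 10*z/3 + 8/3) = (z - 5/3)/(z + 2)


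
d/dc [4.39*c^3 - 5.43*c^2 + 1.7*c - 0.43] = 13.17*c^2 - 10.86*c + 1.7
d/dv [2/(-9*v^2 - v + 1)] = 2*(18*v + 1)/(9*v^2 + v - 1)^2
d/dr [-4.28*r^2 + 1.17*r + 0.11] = 1.17 - 8.56*r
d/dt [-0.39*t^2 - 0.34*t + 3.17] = -0.78*t - 0.34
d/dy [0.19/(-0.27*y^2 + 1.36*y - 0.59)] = (0.1026*y - 0.2584)/(0.27*y^2 - 1.36*y + 0.59)^2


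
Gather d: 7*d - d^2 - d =-d^2 + 6*d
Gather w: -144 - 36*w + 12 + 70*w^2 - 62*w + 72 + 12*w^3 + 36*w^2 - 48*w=12*w^3 + 106*w^2 - 146*w - 60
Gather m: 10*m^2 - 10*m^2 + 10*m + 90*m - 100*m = 0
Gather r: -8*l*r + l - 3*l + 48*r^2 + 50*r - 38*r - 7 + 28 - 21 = -2*l + 48*r^2 + r*(12 - 8*l)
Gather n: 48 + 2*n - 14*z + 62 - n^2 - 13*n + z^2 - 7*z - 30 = -n^2 - 11*n + z^2 - 21*z + 80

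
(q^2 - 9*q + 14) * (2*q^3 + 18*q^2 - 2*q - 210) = 2*q^5 - 136*q^3 + 60*q^2 + 1862*q - 2940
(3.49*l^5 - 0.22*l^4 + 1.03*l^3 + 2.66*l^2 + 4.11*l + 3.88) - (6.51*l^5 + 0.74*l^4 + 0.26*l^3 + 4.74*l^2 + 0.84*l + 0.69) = -3.02*l^5 - 0.96*l^4 + 0.77*l^3 - 2.08*l^2 + 3.27*l + 3.19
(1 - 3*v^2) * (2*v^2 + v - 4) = -6*v^4 - 3*v^3 + 14*v^2 + v - 4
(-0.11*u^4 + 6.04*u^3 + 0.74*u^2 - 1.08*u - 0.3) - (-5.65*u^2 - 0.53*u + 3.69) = -0.11*u^4 + 6.04*u^3 + 6.39*u^2 - 0.55*u - 3.99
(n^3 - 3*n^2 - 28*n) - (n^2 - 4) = n^3 - 4*n^2 - 28*n + 4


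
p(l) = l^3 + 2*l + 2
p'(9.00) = 245.00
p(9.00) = 749.00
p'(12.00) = 434.00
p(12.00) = 1754.00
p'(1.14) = 5.90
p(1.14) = 5.76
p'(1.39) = 7.80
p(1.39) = 7.47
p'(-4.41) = 60.34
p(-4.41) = -92.59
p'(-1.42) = 8.05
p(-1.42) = -3.70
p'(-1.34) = 7.39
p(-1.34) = -3.09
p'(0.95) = 4.71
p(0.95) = 4.76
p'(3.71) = 43.29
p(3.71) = 60.48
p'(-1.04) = 5.24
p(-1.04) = -1.20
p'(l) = 3*l^2 + 2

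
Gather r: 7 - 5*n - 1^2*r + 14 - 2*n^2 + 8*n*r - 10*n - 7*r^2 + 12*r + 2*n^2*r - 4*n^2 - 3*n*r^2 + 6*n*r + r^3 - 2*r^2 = -6*n^2 - 15*n + r^3 + r^2*(-3*n - 9) + r*(2*n^2 + 14*n + 11) + 21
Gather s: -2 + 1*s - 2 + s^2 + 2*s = s^2 + 3*s - 4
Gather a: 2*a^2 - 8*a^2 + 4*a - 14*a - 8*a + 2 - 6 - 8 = -6*a^2 - 18*a - 12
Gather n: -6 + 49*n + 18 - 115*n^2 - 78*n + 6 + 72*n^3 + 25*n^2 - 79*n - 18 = 72*n^3 - 90*n^2 - 108*n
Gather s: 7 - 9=-2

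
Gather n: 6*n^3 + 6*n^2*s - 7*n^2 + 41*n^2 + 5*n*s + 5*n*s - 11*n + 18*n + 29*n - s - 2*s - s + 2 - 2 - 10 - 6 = 6*n^3 + n^2*(6*s + 34) + n*(10*s + 36) - 4*s - 16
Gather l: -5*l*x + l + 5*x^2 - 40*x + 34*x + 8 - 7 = l*(1 - 5*x) + 5*x^2 - 6*x + 1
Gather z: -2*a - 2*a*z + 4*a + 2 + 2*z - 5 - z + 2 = 2*a + z*(1 - 2*a) - 1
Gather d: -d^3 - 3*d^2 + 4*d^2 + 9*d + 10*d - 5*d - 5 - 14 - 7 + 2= -d^3 + d^2 + 14*d - 24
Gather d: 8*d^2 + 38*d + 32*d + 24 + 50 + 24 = 8*d^2 + 70*d + 98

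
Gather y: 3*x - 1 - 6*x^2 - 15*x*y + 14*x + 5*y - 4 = -6*x^2 + 17*x + y*(5 - 15*x) - 5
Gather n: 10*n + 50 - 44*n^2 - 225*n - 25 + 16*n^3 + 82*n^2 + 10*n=16*n^3 + 38*n^2 - 205*n + 25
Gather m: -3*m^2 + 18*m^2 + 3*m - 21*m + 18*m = 15*m^2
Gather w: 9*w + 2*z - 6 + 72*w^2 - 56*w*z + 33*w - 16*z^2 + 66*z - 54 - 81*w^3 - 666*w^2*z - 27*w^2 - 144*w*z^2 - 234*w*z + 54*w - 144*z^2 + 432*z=-81*w^3 + w^2*(45 - 666*z) + w*(-144*z^2 - 290*z + 96) - 160*z^2 + 500*z - 60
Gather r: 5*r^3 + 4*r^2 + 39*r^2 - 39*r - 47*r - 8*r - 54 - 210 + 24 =5*r^3 + 43*r^2 - 94*r - 240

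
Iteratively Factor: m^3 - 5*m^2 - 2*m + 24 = (m + 2)*(m^2 - 7*m + 12) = (m - 4)*(m + 2)*(m - 3)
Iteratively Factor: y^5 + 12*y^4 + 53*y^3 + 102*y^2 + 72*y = (y + 3)*(y^4 + 9*y^3 + 26*y^2 + 24*y) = (y + 3)^2*(y^3 + 6*y^2 + 8*y) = (y + 3)^2*(y + 4)*(y^2 + 2*y) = (y + 2)*(y + 3)^2*(y + 4)*(y)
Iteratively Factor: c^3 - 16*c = (c - 4)*(c^2 + 4*c) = c*(c - 4)*(c + 4)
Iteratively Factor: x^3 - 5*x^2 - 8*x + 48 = (x + 3)*(x^2 - 8*x + 16) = (x - 4)*(x + 3)*(x - 4)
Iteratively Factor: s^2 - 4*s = (s)*(s - 4)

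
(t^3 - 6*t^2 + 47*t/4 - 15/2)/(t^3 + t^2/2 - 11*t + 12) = (t - 5/2)/(t + 4)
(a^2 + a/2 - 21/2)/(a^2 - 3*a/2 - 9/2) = (2*a + 7)/(2*a + 3)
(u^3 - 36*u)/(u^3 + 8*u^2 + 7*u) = (u^2 - 36)/(u^2 + 8*u + 7)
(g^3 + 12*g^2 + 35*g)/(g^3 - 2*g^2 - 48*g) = (g^2 + 12*g + 35)/(g^2 - 2*g - 48)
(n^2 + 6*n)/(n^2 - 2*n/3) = 3*(n + 6)/(3*n - 2)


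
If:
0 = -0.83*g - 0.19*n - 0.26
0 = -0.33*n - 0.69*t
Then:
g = 0.478641840087623*t - 0.313253012048193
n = -2.09090909090909*t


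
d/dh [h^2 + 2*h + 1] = 2*h + 2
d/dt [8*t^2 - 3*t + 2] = 16*t - 3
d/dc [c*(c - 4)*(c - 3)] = 3*c^2 - 14*c + 12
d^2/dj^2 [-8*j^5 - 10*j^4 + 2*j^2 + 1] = -160*j^3 - 120*j^2 + 4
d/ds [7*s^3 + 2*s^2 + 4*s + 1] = 21*s^2 + 4*s + 4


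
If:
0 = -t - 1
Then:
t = -1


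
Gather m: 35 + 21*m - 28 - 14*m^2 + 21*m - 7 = -14*m^2 + 42*m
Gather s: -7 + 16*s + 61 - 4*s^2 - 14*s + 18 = -4*s^2 + 2*s + 72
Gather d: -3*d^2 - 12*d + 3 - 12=-3*d^2 - 12*d - 9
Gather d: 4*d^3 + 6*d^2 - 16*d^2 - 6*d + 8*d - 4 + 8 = 4*d^3 - 10*d^2 + 2*d + 4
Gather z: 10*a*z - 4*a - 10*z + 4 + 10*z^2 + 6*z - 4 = -4*a + 10*z^2 + z*(10*a - 4)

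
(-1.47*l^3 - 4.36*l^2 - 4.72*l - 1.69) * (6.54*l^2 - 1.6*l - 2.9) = -9.6138*l^5 - 26.1624*l^4 - 19.6298*l^3 + 9.1434*l^2 + 16.392*l + 4.901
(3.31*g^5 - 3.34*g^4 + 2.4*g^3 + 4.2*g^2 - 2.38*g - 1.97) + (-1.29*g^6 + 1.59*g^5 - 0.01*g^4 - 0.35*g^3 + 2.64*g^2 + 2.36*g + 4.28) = -1.29*g^6 + 4.9*g^5 - 3.35*g^4 + 2.05*g^3 + 6.84*g^2 - 0.02*g + 2.31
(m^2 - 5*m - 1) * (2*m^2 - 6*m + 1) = 2*m^4 - 16*m^3 + 29*m^2 + m - 1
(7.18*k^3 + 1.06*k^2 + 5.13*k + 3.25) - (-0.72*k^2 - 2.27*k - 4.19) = 7.18*k^3 + 1.78*k^2 + 7.4*k + 7.44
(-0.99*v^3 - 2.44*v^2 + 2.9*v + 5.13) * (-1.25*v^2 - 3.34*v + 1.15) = 1.2375*v^5 + 6.3566*v^4 + 3.3861*v^3 - 18.9045*v^2 - 13.7992*v + 5.8995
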